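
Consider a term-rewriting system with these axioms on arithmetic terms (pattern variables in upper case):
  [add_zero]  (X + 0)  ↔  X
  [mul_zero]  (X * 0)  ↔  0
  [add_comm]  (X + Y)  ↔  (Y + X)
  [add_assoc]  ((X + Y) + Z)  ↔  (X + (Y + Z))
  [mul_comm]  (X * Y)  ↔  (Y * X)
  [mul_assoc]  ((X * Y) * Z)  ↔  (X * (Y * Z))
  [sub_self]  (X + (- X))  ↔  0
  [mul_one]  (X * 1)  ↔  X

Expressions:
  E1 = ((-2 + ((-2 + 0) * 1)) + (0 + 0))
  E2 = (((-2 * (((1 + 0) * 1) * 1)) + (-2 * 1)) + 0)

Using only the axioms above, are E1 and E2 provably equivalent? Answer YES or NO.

YES

(1) ((-2 + 0) * 1)  =[mul_one →]=  (-2 + 0)    ⊢ ((-2 + (-2 + 0)) + (0 + 0))
(2) (-2 + 0)  =[add_zero →]=  -2    ⊢ ((-2 + -2) + (0 + 0))
(3) (0 + 0)  =[add_zero →]=  0    ⊢ ((-2 + -2) + 0)
(4) ((-2 + -2) + 0)  =[add_zero →]=  (-2 + -2)
(5) -2  =[mul_one ←]=  (-2 * 1)    ⊢ (-2 + (-2 * 1))
(6) -2  =[mul_one ←]=  (-2 * 1)    ⊢ ((-2 * 1) + (-2 * 1))
(7) 1  =[mul_one ←]=  (1 * 1)    ⊢ ((-2 * (1 * 1)) + (-2 * 1))
(8) (1 * 1)  =[mul_one ←]=  ((1 * 1) * 1)    ⊢ ((-2 * ((1 * 1) * 1)) + (-2 * 1))
(9) 1  =[add_zero ←]=  (1 + 0)    ⊢ ((-2 * (((1 + 0) * 1) * 1)) + (-2 * 1))
(10) ((-2 * (((1 + 0) * 1) * 1)) + (-2 * 1))  =[add_zero ←]=  (((-2 * (((1 + 0) * 1) * 1)) + (-2 * 1)) + 0)    ⊢ E2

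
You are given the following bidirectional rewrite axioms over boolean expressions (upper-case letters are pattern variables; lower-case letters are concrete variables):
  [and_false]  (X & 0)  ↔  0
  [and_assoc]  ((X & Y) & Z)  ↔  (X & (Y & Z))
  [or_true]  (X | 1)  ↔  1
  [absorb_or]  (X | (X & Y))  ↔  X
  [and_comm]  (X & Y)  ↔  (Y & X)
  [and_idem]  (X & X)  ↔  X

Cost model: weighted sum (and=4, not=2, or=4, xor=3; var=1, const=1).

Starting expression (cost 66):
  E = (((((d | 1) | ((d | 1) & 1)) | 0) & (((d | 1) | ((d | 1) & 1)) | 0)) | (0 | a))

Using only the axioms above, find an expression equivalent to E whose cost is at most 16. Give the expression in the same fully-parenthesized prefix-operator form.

((1 | 0) | (0 | a))   [cost 16]

1. [and_idem →] ((((d | 1) | ((d | 1) & 1)) | 0) & (((d | 1) | ((d | 1) & 1)) | 0))  →  (((d | 1) | ((d | 1) & 1)) | 0);  E = ((((d | 1) | ((d | 1) & 1)) | 0) | (0 | a))
2. [absorb_or →] ((d | 1) | ((d | 1) & 1))  →  (d | 1);  E = (((d | 1) | 0) | (0 | a))
3. [or_true →] (d | 1)  →  1;  cost 16 ≤ 16, done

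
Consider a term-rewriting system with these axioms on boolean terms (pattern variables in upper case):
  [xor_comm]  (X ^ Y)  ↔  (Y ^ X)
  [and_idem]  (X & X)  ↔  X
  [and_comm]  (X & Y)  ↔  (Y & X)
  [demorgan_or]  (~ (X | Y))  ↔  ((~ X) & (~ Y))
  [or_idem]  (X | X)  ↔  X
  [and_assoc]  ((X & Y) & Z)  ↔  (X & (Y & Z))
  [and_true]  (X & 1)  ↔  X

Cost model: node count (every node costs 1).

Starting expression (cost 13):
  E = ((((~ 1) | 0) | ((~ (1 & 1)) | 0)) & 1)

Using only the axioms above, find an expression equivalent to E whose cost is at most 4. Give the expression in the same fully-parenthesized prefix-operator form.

((~ 1) | 0)   [cost 4]

step 1: and_true (→) rewrites (1 & 1) into 1, now ((((~ 1) | 0) | ((~ 1) | 0)) & 1)
step 2: or_idem (→) rewrites (((~ 1) | 0) | ((~ 1) | 0)) into ((~ 1) | 0), now (((~ 1) | 0) & 1)
step 3: and_true (→) rewrites (((~ 1) | 0) & 1) into ((~ 1) | 0), reaching cost 4 (bound 4)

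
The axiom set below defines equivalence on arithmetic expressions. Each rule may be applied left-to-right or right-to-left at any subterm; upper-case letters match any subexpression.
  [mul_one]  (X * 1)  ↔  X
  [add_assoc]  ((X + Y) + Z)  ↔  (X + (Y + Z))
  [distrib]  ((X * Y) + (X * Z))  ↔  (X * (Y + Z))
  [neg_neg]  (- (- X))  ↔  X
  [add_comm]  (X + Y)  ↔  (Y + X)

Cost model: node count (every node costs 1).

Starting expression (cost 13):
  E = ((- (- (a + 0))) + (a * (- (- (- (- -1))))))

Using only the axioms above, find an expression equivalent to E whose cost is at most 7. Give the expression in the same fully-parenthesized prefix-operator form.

1. [neg_neg →] (- (- -1))  →  -1;  E = ((- (- (a + 0))) + (a * (- (- -1))))
2. [neg_neg →] (- (- (a + 0)))  →  (a + 0);  E = ((a + 0) + (a * (- (- -1))))
3. [neg_neg →] (- (- -1))  →  -1;  cost 7 ≤ 7, done

((a + 0) + (a * -1))   [cost 7]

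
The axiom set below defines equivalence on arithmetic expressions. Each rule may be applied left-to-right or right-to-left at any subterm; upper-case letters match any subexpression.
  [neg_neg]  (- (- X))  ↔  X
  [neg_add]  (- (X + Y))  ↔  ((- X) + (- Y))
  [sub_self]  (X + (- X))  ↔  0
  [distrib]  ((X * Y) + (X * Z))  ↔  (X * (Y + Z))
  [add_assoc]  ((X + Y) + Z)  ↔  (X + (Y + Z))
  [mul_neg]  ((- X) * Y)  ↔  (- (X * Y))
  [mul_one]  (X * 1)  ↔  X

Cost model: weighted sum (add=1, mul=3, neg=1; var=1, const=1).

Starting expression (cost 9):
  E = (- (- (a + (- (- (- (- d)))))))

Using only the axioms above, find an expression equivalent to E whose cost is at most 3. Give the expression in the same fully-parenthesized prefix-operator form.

(a + d)   [cost 3]

(1) (- (- (- (- d))))  =[neg_neg →]=  (- (- d))    ⊢ (- (- (a + (- (- d)))))
(2) (- (- (a + (- (- d)))))  =[neg_neg →]=  (a + (- (- d)))
(3) (- (- d))  =[neg_neg →]=  d    ⊢ cost 3, within 3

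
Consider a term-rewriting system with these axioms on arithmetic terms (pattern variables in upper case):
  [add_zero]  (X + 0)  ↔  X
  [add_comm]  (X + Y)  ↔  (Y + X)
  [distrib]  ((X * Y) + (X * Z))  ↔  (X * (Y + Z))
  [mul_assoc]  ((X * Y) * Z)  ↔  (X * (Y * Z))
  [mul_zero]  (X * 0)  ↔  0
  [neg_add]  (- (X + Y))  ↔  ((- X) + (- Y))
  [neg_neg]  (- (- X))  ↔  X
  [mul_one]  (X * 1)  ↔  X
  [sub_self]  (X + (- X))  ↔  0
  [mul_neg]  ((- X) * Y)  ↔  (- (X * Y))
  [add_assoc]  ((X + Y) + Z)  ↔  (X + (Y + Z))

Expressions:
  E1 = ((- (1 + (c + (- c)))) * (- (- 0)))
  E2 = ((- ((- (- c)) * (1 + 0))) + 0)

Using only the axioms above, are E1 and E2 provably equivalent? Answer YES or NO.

NO

All listed rules preserve value, hence provable equivalence implies equal values everywhere; look for a separating assignment.
c=1 gives E1 ↦ 0, E2 ↦ -1; values differ ⇒ not provably equivalent.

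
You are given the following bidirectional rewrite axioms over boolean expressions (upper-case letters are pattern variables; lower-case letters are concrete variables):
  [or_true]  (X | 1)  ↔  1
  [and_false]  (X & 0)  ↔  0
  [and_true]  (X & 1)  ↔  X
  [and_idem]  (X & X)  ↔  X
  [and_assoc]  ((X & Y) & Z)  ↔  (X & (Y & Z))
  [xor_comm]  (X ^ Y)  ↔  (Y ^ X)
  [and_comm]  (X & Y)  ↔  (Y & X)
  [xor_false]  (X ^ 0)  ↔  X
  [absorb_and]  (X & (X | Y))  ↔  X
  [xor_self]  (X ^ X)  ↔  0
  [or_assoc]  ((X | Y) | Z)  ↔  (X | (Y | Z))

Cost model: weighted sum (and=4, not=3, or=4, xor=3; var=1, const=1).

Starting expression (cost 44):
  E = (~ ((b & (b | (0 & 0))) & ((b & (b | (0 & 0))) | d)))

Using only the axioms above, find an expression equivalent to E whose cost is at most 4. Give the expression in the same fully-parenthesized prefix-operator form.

(~ b)   [cost 4]

step 1: absorb_and (→) rewrites ((b & (b | (0 & 0))) & ((b & (b | (0 & 0))) | d)) into (b & (b | (0 & 0))), now (~ (b & (b | (0 & 0))))
step 2: and_false (→) rewrites (0 & 0) into 0, now (~ (b & (b | 0)))
step 3: absorb_and (→) rewrites (b & (b | 0)) into b, reaching cost 4 (bound 4)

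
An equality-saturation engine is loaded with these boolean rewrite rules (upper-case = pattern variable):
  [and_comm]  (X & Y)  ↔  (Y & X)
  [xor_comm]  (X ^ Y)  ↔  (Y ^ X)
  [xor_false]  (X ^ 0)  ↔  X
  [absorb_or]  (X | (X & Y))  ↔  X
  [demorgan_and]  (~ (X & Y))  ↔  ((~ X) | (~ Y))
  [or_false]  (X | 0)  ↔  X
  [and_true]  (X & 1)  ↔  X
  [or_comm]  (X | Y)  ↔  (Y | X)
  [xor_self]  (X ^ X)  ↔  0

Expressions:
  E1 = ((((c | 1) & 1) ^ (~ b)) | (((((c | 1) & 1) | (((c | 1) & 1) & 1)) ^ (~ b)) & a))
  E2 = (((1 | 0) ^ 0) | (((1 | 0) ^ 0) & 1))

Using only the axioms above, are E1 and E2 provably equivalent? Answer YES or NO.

All listed rules preserve value, hence provable equivalence implies equal values everywhere; look for a separating assignment.
a=0, b=0, c=0 gives E1 ↦ 0, E2 ↦ 1; values differ ⇒ not provably equivalent.

NO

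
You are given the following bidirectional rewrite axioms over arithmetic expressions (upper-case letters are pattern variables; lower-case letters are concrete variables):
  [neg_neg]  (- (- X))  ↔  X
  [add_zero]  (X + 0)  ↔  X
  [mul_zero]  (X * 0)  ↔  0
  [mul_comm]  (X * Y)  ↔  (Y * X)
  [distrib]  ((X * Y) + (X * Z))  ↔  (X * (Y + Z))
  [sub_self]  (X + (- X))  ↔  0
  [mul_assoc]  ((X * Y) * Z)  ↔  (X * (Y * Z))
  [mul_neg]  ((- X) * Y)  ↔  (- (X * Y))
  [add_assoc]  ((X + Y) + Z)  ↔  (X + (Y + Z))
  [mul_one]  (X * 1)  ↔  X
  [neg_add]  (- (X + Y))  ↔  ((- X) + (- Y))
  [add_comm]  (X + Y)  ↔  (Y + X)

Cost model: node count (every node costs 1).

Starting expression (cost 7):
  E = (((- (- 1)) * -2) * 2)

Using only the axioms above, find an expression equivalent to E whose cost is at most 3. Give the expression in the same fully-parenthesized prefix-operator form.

(-2 * 2)   [cost 3]

1. [neg_neg →] (- (- 1))  →  1;  E = ((1 * -2) * 2)
2. [mul_comm →] (1 * -2)  →  (-2 * 1);  E = ((-2 * 1) * 2)
3. [mul_one →] (-2 * 1)  →  -2;  cost 3 ≤ 3, done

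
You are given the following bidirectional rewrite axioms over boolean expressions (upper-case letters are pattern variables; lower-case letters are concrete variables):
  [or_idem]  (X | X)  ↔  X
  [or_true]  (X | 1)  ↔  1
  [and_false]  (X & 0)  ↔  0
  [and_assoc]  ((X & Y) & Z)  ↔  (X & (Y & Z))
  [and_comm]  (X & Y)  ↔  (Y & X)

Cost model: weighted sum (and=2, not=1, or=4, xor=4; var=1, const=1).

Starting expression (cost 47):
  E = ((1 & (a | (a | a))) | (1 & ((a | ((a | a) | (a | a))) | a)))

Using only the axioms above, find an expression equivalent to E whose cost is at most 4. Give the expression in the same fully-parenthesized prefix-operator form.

step 1: or_idem (→) rewrites ((a | a) | (a | a)) into (a | a), now ((1 & (a | (a | a))) | (1 & ((a | (a | a)) | a)))
step 2: or_idem (→) rewrites (a | a) into a, now ((1 & (a | (a | a))) | (1 & ((a | a) | a)))
step 3: or_idem (→) rewrites (a | a) into a, now ((1 & (a | (a | a))) | (1 & (a | a)))
step 4: or_idem (→) rewrites (a | a) into a, now ((1 & (a | a)) | (1 & (a | a)))
step 5: or_idem (→) rewrites ((1 & (a | a)) | (1 & (a | a))) into (1 & (a | a))
step 6: or_idem (→) rewrites (a | a) into a, reaching cost 4 (bound 4)

(1 & a)   [cost 4]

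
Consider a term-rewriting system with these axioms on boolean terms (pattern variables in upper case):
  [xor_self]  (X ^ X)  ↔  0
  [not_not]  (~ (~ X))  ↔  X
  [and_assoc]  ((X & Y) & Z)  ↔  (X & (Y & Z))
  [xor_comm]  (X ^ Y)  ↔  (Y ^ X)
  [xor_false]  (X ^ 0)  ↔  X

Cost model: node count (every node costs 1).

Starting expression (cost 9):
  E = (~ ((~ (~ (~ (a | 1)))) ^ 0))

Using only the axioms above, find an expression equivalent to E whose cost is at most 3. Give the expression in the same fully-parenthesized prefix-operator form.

(1) ((~ (~ (~ (a | 1)))) ^ 0)  =[xor_false →]=  (~ (~ (~ (a | 1))))    ⊢ (~ (~ (~ (~ (a | 1)))))
(2) (~ (~ (~ (a | 1))))  =[not_not →]=  (~ (a | 1))    ⊢ (~ (~ (a | 1)))
(3) (~ (~ (a | 1)))  =[not_not →]=  (a | 1)    ⊢ cost 3, within 3

(a | 1)   [cost 3]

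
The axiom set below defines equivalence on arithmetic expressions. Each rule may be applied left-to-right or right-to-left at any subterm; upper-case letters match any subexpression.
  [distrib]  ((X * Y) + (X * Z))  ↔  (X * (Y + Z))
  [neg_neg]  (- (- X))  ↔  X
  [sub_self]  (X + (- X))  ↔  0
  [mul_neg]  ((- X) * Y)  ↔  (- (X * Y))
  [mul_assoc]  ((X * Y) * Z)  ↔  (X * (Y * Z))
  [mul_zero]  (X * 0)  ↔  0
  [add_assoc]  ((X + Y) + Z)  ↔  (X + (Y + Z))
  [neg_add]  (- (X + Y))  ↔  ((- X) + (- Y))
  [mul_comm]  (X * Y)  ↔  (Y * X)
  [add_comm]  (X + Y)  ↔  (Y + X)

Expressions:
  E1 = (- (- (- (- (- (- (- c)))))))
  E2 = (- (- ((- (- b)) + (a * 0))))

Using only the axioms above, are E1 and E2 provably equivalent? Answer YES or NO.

The axioms are sound identities: if E1 ↔* E2 then E1 and E2 evaluate identically under any assignment.
Under a=0, b=0, c=1: E1 evaluates to -1, E2 to 0. Distinct ⇒ no rewrite sequence connects them.

NO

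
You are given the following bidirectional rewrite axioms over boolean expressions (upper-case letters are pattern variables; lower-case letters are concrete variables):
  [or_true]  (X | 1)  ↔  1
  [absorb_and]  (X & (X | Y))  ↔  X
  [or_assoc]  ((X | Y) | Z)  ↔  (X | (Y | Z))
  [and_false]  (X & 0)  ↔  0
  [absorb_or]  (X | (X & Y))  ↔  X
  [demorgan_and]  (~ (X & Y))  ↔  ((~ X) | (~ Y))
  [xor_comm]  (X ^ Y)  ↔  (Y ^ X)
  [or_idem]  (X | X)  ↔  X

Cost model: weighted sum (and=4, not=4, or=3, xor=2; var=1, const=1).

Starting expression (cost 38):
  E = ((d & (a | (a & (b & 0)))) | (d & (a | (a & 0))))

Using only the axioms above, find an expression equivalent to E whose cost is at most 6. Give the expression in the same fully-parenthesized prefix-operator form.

(d & a)   [cost 6]

(1) (b & 0)  =[and_false →]=  0    ⊢ ((d & (a | (a & 0))) | (d & (a | (a & 0))))
(2) ((d & (a | (a & 0))) | (d & (a | (a & 0))))  =[or_idem →]=  (d & (a | (a & 0)))
(3) (a | (a & 0))  =[absorb_or →]=  a    ⊢ cost 6, within 6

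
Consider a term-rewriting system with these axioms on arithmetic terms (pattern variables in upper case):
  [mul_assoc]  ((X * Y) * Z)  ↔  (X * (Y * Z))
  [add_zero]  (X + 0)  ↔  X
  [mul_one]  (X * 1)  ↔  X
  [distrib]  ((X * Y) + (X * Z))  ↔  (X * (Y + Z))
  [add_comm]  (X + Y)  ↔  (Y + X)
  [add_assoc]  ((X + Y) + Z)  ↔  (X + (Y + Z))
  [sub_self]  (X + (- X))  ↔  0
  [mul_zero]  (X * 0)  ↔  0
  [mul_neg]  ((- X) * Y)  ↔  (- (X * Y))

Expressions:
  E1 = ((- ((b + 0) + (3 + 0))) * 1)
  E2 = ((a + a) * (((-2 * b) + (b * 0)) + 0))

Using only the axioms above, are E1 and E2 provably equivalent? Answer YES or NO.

All listed rules preserve value, hence provable equivalence implies equal values everywhere; look for a separating assignment.
a=0, b=0 gives E1 ↦ -3, E2 ↦ 0; values differ ⇒ not provably equivalent.

NO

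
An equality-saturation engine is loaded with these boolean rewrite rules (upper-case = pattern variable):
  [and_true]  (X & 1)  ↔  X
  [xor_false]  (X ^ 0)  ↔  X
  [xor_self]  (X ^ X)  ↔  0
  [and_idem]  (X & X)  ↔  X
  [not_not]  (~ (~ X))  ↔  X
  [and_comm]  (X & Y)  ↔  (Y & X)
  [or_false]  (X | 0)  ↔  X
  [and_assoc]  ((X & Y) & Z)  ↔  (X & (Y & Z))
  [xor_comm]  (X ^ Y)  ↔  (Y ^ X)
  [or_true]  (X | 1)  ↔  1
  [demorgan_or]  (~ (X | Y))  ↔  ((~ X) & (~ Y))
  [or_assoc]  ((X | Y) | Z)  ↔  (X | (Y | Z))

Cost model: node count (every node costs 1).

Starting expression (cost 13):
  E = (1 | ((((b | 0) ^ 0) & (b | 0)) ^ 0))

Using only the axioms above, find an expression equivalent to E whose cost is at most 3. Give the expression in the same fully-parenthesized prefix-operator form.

1. [xor_false →] ((((b | 0) ^ 0) & (b | 0)) ^ 0)  →  (((b | 0) ^ 0) & (b | 0));  E = (1 | (((b | 0) ^ 0) & (b | 0)))
2. [xor_false →] ((b | 0) ^ 0)  →  (b | 0);  E = (1 | ((b | 0) & (b | 0)))
3. [and_idem →] ((b | 0) & (b | 0))  →  (b | 0);  E = (1 | (b | 0))
4. [or_false →] (b | 0)  →  b;  cost 3 ≤ 3, done

(1 | b)   [cost 3]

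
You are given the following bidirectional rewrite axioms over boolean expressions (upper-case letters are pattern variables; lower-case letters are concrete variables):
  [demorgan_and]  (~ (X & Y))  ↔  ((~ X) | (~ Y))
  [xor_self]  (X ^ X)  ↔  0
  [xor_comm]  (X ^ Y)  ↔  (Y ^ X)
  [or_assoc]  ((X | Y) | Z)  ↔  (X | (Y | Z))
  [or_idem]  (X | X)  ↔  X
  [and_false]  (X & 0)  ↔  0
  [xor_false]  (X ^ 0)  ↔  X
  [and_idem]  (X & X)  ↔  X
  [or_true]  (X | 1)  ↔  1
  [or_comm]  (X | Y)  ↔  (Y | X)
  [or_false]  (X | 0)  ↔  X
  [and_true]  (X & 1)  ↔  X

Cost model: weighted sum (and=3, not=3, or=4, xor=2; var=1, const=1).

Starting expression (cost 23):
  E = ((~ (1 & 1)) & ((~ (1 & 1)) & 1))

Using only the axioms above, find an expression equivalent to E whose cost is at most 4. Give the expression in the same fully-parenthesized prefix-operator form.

(~ 1)   [cost 4]

step 1: and_true (→) rewrites ((~ (1 & 1)) & 1) into (~ (1 & 1)), now ((~ (1 & 1)) & (~ (1 & 1)))
step 2: and_idem (→) rewrites ((~ (1 & 1)) & (~ (1 & 1))) into (~ (1 & 1))
step 3: and_idem (→) rewrites (1 & 1) into 1, reaching cost 4 (bound 4)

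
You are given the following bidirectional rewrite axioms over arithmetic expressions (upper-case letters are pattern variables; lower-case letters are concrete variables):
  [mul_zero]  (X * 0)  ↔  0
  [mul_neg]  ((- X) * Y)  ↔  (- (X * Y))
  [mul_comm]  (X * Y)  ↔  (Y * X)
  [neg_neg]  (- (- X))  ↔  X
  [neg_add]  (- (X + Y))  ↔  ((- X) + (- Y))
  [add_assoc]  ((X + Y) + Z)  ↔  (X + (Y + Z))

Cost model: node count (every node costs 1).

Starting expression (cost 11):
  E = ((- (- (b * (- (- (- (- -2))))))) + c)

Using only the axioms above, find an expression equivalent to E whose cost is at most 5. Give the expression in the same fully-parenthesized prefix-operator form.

1. [neg_neg →] (- (- (- -2)))  →  (- -2);  E = ((- (- (b * (- (- -2))))) + c)
2. [neg_neg →] (- (- -2))  →  -2;  E = ((- (- (b * -2))) + c)
3. [neg_neg →] (- (- (b * -2)))  →  (b * -2);  cost 5 ≤ 5, done

((b * -2) + c)   [cost 5]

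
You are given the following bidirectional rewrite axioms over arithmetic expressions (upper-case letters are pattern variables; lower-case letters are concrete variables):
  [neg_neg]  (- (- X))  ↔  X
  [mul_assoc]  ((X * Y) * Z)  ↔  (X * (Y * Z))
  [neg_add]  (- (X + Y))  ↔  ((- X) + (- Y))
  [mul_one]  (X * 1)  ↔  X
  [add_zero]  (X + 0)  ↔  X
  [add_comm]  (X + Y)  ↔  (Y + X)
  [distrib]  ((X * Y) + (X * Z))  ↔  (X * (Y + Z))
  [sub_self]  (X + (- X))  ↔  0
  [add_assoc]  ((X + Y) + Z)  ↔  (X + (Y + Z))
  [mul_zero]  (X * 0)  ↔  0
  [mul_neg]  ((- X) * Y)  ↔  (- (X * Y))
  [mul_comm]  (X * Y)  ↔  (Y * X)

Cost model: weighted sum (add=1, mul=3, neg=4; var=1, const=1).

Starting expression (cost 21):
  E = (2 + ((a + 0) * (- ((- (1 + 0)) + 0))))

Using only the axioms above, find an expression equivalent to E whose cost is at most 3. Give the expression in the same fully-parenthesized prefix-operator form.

(2 + a)   [cost 3]

step 1: add_zero (→) rewrites (1 + 0) into 1, now (2 + ((a + 0) * (- ((- 1) + 0))))
step 2: add_zero (→) rewrites ((- 1) + 0) into (- 1), now (2 + ((a + 0) * (- (- 1))))
step 3: neg_neg (→) rewrites (- (- 1)) into 1, now (2 + ((a + 0) * 1))
step 4: mul_one (→) rewrites ((a + 0) * 1) into (a + 0), now (2 + (a + 0))
step 5: add_zero (→) rewrites (a + 0) into a, reaching cost 3 (bound 3)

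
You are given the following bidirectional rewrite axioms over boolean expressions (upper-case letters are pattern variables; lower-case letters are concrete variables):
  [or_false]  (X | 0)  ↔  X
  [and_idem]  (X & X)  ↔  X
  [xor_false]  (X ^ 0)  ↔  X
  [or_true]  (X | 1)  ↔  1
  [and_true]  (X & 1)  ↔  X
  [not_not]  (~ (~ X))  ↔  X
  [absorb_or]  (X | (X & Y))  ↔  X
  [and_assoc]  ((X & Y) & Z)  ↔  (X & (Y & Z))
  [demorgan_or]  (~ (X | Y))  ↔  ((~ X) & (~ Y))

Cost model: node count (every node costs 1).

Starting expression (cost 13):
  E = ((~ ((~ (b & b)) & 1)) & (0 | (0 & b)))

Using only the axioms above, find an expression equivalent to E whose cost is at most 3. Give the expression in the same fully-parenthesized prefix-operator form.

(1) ((~ (b & b)) & 1)  =[and_true →]=  (~ (b & b))    ⊢ ((~ (~ (b & b))) & (0 | (0 & b)))
(2) (b & b)  =[and_idem →]=  b    ⊢ ((~ (~ b)) & (0 | (0 & b)))
(3) (0 | (0 & b))  =[absorb_or →]=  0    ⊢ ((~ (~ b)) & 0)
(4) (~ (~ b))  =[not_not →]=  b    ⊢ cost 3, within 3

(b & 0)   [cost 3]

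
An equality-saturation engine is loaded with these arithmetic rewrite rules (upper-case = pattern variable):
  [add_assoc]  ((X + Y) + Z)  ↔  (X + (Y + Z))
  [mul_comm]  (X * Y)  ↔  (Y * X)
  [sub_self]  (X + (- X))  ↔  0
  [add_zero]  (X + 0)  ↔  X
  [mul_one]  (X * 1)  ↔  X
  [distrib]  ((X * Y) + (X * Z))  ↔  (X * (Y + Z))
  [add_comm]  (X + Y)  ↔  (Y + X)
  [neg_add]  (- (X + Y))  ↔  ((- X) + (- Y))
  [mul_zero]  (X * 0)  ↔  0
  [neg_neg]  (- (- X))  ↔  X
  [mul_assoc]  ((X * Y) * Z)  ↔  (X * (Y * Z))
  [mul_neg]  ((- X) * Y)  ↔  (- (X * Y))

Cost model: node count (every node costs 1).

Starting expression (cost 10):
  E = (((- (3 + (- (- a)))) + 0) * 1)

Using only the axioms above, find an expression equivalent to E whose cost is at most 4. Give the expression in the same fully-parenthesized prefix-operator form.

1. [mul_one →] (((- (3 + (- (- a)))) + 0) * 1)  →  ((- (3 + (- (- a)))) + 0)
2. [neg_neg →] (- (- a))  →  a;  E = ((- (3 + a)) + 0)
3. [add_zero →] ((- (3 + a)) + 0)  →  (- (3 + a));  cost 4 ≤ 4, done

(- (3 + a))   [cost 4]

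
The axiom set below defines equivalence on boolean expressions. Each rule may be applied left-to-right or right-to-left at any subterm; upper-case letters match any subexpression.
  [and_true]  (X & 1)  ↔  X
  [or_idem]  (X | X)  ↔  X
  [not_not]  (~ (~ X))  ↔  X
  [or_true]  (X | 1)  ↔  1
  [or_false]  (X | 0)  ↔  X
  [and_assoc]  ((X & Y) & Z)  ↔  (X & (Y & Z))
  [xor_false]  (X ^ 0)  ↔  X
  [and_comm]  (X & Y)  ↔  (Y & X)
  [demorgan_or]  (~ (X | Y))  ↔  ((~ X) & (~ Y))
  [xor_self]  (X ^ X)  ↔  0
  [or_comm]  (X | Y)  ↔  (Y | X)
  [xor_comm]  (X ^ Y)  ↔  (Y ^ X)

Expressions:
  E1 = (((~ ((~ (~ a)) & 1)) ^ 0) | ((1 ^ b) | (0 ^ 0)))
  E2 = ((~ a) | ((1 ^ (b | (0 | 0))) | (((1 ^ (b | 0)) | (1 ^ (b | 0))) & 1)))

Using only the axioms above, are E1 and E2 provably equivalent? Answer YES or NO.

1. [not_not →] (~ (~ a))  →  a;  E1 = (((~ (a & 1)) ^ 0) | ((1 ^ b) | (0 ^ 0)))
2. [and_true →] (a & 1)  →  a;  E1 = (((~ a) ^ 0) | ((1 ^ b) | (0 ^ 0)))
3. [xor_false →] (0 ^ 0)  →  0;  E1 = (((~ a) ^ 0) | ((1 ^ b) | 0))
4. [xor_false →] ((~ a) ^ 0)  →  (~ a);  E1 = ((~ a) | ((1 ^ b) | 0))
5. [or_false →] ((1 ^ b) | 0)  →  (1 ^ b);  E1 = ((~ a) | (1 ^ b))
6. [or_false ←] b  →  (b | 0);  E1 = ((~ a) | (1 ^ (b | 0)))
7. [or_idem ←] (1 ^ (b | 0))  →  ((1 ^ (b | 0)) | (1 ^ (b | 0)));  E1 = ((~ a) | ((1 ^ (b | 0)) | (1 ^ (b | 0))))
8. [or_idem ←] (1 ^ (b | 0))  →  ((1 ^ (b | 0)) | (1 ^ (b | 0)));  E1 = ((~ a) | ((1 ^ (b | 0)) | ((1 ^ (b | 0)) | (1 ^ (b | 0)))))
9. [or_false ←] 0  →  (0 | 0);  E1 = ((~ a) | ((1 ^ (b | (0 | 0))) | ((1 ^ (b | 0)) | (1 ^ (b | 0)))))
10. [and_true ←] ((1 ^ (b | 0)) | (1 ^ (b | 0)))  →  (((1 ^ (b | 0)) | (1 ^ (b | 0))) & 1);  this is E2

YES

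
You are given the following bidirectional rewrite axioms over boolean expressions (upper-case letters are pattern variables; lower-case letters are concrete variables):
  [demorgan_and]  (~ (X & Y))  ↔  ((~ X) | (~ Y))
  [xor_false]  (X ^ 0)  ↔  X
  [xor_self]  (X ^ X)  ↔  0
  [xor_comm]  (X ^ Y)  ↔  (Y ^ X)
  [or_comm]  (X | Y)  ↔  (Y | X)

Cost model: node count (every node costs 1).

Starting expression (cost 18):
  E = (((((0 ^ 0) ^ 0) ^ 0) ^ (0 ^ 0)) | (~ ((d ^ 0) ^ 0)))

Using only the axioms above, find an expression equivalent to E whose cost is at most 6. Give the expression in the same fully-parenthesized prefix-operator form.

(1) (0 ^ 0)  =[xor_false →]=  0    ⊢ ((((0 ^ 0) ^ 0) ^ (0 ^ 0)) | (~ ((d ^ 0) ^ 0)))
(2) (d ^ 0)  =[xor_false →]=  d    ⊢ ((((0 ^ 0) ^ 0) ^ (0 ^ 0)) | (~ (d ^ 0)))
(3) (0 ^ 0)  =[xor_false →]=  0    ⊢ ((((0 ^ 0) ^ 0) ^ 0) | (~ (d ^ 0)))
(4) ((0 ^ 0) ^ 0)  =[xor_false →]=  (0 ^ 0)    ⊢ (((0 ^ 0) ^ 0) | (~ (d ^ 0)))
(5) (d ^ 0)  =[xor_false →]=  d    ⊢ (((0 ^ 0) ^ 0) | (~ d))
(6) (0 ^ 0)  =[xor_false →]=  0    ⊢ cost 6, within 6

((0 ^ 0) | (~ d))   [cost 6]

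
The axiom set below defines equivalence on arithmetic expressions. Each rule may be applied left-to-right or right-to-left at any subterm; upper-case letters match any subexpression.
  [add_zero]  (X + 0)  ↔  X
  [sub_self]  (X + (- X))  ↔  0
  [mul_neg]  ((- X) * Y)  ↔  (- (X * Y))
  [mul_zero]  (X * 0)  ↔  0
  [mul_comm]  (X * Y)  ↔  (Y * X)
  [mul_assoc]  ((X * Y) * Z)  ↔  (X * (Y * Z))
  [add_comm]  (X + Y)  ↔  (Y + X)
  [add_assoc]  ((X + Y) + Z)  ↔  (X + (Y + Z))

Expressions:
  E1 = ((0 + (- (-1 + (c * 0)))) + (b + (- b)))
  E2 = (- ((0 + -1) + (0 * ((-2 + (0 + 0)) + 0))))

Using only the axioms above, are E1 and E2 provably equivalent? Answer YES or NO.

YES

1. [mul_zero →] (c * 0)  →  0;  E1 = ((0 + (- (-1 + 0))) + (b + (- b)))
2. [add_zero →] (-1 + 0)  →  -1;  E1 = ((0 + (- -1)) + (b + (- b)))
3. [add_comm →] (0 + (- -1))  →  ((- -1) + 0);  E1 = (((- -1) + 0) + (b + (- b)))
4. [add_zero →] ((- -1) + 0)  →  (- -1);  E1 = ((- -1) + (b + (- b)))
5. [sub_self →] (b + (- b))  →  0;  E1 = ((- -1) + 0)
6. [add_zero →] ((- -1) + 0)  →  (- -1)
7. [add_zero ←] -1  →  (-1 + 0);  E1 = (- (-1 + 0))
8. [mul_zero ←] 0  →  (-2 * 0);  E1 = (- (-1 + (-2 * 0)))
9. [add_zero ←] -1  →  (-1 + 0);  E1 = (- ((-1 + 0) + (-2 * 0)))
10. [add_comm →] (-1 + 0)  →  (0 + -1);  E1 = (- ((0 + -1) + (-2 * 0)))
11. [add_zero ←] -2  →  (-2 + 0);  E1 = (- ((0 + -1) + ((-2 + 0) * 0)))
12. [mul_comm →] ((-2 + 0) * 0)  →  (0 * (-2 + 0));  E1 = (- ((0 + -1) + (0 * (-2 + 0))))
13. [add_zero ←] (-2 + 0)  →  ((-2 + 0) + 0);  E1 = (- ((0 + -1) + (0 * ((-2 + 0) + 0))))
14. [add_zero ←] 0  →  (0 + 0);  this is E2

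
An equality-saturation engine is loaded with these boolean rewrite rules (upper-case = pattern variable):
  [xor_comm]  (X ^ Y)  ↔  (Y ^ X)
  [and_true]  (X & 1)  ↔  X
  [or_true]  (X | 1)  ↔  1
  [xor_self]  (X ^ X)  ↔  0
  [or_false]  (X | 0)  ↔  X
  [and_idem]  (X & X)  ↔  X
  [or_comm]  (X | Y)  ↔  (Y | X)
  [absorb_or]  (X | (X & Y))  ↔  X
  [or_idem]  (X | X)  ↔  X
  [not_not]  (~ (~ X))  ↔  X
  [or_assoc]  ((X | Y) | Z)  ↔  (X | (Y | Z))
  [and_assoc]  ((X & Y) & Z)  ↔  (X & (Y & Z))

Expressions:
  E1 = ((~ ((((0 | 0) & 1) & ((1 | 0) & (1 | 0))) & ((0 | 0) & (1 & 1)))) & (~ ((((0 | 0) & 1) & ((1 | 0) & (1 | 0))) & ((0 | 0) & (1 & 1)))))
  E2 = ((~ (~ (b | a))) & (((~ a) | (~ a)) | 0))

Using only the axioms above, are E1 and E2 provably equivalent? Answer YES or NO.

All listed rules preserve value, hence provable equivalence implies equal values everywhere; look for a separating assignment.
a=0, b=0 gives E1 ↦ 1, E2 ↦ 0; values differ ⇒ not provably equivalent.

NO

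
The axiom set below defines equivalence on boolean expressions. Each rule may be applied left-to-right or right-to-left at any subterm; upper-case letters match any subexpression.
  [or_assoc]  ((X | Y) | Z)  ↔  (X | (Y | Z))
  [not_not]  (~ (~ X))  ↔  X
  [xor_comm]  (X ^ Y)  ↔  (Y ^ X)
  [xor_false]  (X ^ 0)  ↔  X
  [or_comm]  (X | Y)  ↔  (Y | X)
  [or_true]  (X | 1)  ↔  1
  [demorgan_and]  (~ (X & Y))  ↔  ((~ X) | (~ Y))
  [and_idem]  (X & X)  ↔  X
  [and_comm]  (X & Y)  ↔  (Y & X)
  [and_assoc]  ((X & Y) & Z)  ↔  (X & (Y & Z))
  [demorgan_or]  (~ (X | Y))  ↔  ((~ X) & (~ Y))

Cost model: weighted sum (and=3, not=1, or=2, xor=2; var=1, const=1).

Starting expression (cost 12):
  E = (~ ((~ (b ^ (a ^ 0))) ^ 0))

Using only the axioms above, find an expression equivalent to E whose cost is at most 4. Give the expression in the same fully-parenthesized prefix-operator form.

(b ^ a)   [cost 4]

step 1: xor_false (→) rewrites ((~ (b ^ (a ^ 0))) ^ 0) into (~ (b ^ (a ^ 0))), now (~ (~ (b ^ (a ^ 0))))
step 2: not_not (→) rewrites (~ (~ (b ^ (a ^ 0)))) into (b ^ (a ^ 0))
step 3: xor_false (→) rewrites (a ^ 0) into a, reaching cost 4 (bound 4)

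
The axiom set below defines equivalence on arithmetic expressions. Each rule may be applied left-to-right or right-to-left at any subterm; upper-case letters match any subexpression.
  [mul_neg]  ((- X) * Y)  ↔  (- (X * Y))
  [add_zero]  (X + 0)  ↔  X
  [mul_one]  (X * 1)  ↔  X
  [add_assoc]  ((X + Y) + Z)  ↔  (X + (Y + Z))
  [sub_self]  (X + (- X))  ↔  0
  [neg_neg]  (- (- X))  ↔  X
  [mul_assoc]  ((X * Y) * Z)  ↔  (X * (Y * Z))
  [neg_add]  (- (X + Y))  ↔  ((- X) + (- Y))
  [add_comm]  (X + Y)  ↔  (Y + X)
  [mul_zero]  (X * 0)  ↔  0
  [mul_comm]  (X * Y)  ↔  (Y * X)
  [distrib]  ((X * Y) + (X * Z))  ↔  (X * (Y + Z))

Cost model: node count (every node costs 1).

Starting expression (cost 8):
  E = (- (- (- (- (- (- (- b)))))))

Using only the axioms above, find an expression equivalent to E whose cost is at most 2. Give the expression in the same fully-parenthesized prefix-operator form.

step 1: neg_neg (→) rewrites (- (- (- (- (- (- b)))))) into (- (- (- (- b)))), now (- (- (- (- (- b)))))
step 2: neg_neg (→) rewrites (- (- b)) into b, now (- (- (- b)))
step 3: neg_neg (→) rewrites (- (- (- b))) into (- b), reaching cost 2 (bound 2)

(- b)   [cost 2]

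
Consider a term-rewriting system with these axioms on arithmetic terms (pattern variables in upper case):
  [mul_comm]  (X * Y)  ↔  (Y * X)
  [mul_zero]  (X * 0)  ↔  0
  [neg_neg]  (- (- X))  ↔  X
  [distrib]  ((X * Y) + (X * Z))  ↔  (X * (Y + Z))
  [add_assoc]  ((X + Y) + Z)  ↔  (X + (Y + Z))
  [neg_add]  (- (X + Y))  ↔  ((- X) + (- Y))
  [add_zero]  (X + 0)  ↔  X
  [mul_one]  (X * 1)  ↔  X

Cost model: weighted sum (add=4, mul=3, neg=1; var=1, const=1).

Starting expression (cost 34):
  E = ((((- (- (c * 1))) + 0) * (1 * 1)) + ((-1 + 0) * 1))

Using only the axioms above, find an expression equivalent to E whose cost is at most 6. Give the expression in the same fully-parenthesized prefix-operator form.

1. [neg_neg →] (- (- (c * 1)))  →  (c * 1);  E = ((((c * 1) + 0) * (1 * 1)) + ((-1 + 0) * 1))
2. [add_zero →] ((c * 1) + 0)  →  (c * 1);  E = (((c * 1) * (1 * 1)) + ((-1 + 0) * 1))
3. [mul_one →] (c * 1)  →  c;  E = ((c * (1 * 1)) + ((-1 + 0) * 1))
4. [mul_one →] (1 * 1)  →  1;  E = ((c * 1) + ((-1 + 0) * 1))
5. [mul_one →] (c * 1)  →  c;  E = (c + ((-1 + 0) * 1))
6. [add_zero →] (-1 + 0)  →  -1;  E = (c + (-1 * 1))
7. [mul_one →] (-1 * 1)  →  -1;  cost 6 ≤ 6, done

(c + -1)   [cost 6]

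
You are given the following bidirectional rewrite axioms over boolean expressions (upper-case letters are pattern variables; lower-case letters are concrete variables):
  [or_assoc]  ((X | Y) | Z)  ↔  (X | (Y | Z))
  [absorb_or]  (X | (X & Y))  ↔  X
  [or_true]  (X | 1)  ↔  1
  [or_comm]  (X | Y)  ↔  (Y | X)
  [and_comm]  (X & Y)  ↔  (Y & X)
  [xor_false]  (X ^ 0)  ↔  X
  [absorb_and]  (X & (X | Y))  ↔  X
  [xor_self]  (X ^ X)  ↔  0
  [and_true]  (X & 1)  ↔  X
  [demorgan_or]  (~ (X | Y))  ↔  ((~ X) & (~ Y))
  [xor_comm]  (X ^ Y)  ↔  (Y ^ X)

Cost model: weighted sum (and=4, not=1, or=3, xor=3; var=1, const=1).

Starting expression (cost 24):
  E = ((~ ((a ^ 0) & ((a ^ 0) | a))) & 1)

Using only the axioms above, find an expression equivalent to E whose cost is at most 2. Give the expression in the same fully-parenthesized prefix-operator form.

step 1: absorb_and (→) rewrites ((a ^ 0) & ((a ^ 0) | a)) into (a ^ 0), now ((~ (a ^ 0)) & 1)
step 2: xor_false (→) rewrites (a ^ 0) into a, now ((~ a) & 1)
step 3: and_true (→) rewrites ((~ a) & 1) into (~ a), reaching cost 2 (bound 2)

(~ a)   [cost 2]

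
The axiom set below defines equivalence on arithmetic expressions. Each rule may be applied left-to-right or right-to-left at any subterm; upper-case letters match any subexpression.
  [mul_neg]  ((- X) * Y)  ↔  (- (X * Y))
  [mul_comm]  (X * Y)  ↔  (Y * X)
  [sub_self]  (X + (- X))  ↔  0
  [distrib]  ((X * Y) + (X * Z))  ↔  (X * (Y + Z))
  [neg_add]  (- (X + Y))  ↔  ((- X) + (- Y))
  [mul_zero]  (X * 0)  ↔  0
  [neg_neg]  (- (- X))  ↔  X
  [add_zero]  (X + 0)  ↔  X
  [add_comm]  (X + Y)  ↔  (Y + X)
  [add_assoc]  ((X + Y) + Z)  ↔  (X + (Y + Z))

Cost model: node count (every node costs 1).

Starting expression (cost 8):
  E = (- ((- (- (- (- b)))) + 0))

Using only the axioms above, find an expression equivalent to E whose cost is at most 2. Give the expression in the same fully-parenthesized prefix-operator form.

(- b)   [cost 2]

1. [neg_neg →] (- (- (- b)))  →  (- b);  E = (- ((- (- b)) + 0))
2. [neg_neg →] (- (- b))  →  b;  E = (- (b + 0))
3. [add_zero →] (b + 0)  →  b;  cost 2 ≤ 2, done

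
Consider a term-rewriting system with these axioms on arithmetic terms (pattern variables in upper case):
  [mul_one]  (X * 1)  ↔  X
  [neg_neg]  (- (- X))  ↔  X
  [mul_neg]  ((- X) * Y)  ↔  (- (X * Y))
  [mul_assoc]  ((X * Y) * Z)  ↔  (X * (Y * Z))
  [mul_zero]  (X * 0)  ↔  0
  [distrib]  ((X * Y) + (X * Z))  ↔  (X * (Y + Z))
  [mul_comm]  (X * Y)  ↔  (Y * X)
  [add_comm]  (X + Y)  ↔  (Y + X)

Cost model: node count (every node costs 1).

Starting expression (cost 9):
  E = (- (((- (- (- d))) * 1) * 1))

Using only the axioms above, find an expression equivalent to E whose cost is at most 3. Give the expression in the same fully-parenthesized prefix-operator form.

(- (- d))   [cost 3]

1. [neg_neg →] (- (- (- d)))  →  (- d);  E = (- (((- d) * 1) * 1))
2. [mul_one →] ((- d) * 1)  →  (- d);  E = (- ((- d) * 1))
3. [mul_one →] ((- d) * 1)  →  (- d);  cost 3 ≤ 3, done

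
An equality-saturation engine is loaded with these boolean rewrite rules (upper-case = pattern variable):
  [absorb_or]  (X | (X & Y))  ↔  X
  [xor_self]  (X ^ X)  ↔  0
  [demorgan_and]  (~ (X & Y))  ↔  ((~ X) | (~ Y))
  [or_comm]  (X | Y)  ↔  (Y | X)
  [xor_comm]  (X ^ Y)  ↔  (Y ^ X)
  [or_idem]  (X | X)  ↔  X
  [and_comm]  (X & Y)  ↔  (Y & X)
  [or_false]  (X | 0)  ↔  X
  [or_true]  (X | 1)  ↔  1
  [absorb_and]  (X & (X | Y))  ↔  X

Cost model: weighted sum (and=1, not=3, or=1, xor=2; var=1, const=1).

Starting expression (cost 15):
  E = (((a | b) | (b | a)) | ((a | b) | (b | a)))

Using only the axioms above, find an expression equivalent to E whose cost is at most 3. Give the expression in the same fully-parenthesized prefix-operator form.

1. [or_idem →] (((a | b) | (b | a)) | ((a | b) | (b | a)))  →  ((a | b) | (b | a))
2. [or_comm →] (a | b)  →  (b | a);  E = ((b | a) | (b | a))
3. [or_idem →] ((b | a) | (b | a))  →  (b | a);  cost 3 ≤ 3, done

(b | a)   [cost 3]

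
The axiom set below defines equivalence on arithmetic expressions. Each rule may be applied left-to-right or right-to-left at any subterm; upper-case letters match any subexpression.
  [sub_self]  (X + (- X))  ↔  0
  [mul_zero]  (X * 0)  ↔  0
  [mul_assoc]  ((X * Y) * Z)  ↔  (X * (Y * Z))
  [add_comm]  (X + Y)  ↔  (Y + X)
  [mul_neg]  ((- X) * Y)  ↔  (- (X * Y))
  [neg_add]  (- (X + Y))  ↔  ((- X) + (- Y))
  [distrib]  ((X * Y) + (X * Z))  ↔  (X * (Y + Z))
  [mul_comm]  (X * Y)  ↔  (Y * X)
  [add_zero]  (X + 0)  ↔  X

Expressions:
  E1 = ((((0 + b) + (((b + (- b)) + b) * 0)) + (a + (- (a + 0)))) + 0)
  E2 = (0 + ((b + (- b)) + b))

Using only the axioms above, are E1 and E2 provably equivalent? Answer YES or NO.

1. [sub_self →] (b + (- b))  →  0;  E1 = ((((0 + b) + ((0 + b) * 0)) + (a + (- (a + 0)))) + 0)
2. [add_comm →] (0 + b)  →  (b + 0);  E1 = ((((0 + b) + ((b + 0) * 0)) + (a + (- (a + 0)))) + 0)
3. [add_zero →] (a + 0)  →  a;  E1 = ((((0 + b) + ((b + 0) * 0)) + (a + (- a))) + 0)
4. [add_zero →] (b + 0)  →  b;  E1 = ((((0 + b) + (b * 0)) + (a + (- a))) + 0)
5. [sub_self →] (a + (- a))  →  0;  E1 = ((((0 + b) + (b * 0)) + 0) + 0)
6. [add_zero →] ((((0 + b) + (b * 0)) + 0) + 0)  →  (((0 + b) + (b * 0)) + 0)
7. [mul_zero →] (b * 0)  →  0;  E1 = (((0 + b) + 0) + 0)
8. [add_zero →] ((0 + b) + 0)  →  (0 + b);  E1 = ((0 + b) + 0)
9. [add_zero →] ((0 + b) + 0)  →  (0 + b)
10. [add_zero ←] b  →  (b + 0);  E1 = (0 + (b + 0))
11. [add_comm →] (b + 0)  →  (0 + b);  E1 = (0 + (0 + b))
12. [sub_self ←] 0  →  (b + (- b));  this is E2

YES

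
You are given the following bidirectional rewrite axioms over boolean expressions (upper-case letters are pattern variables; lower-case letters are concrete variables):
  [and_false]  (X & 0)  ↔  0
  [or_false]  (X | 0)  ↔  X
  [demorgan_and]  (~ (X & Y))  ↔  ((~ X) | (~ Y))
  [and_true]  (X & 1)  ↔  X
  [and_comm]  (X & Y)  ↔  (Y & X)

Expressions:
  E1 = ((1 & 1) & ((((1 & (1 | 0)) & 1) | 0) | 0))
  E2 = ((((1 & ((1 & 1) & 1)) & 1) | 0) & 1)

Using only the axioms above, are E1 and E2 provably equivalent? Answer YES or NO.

YES

step 1: or_false (→) rewrites (1 | 0) into 1, now ((1 & 1) & ((((1 & 1) & 1) | 0) | 0))
step 2: or_false (→) rewrites (((1 & 1) & 1) | 0) into ((1 & 1) & 1), now ((1 & 1) & (((1 & 1) & 1) | 0))
step 3: and_true (→) rewrites (1 & 1) into 1, now ((1 & 1) & ((1 & 1) | 0))
step 4: and_true (→) rewrites (1 & 1) into 1, now (1 & ((1 & 1) | 0))
step 5: or_false (→) rewrites ((1 & 1) | 0) into (1 & 1), now (1 & (1 & 1))
step 6: and_true (→) rewrites (1 & 1) into 1, now (1 & 1)
step 7: or_false (←) rewrites (1 & 1) into ((1 & 1) | 0)
step 8: and_true (←) rewrites 1 into (1 & 1), now ((1 & (1 & 1)) | 0)
step 9: and_true (←) rewrites (1 & (1 & 1)) into ((1 & (1 & 1)) & 1), now (((1 & (1 & 1)) & 1) | 0)
step 10: and_true (←) rewrites (((1 & (1 & 1)) & 1) | 0) into ((((1 & (1 & 1)) & 1) | 0) & 1)
step 11: and_true (←) rewrites 1 into (1 & 1), which is E2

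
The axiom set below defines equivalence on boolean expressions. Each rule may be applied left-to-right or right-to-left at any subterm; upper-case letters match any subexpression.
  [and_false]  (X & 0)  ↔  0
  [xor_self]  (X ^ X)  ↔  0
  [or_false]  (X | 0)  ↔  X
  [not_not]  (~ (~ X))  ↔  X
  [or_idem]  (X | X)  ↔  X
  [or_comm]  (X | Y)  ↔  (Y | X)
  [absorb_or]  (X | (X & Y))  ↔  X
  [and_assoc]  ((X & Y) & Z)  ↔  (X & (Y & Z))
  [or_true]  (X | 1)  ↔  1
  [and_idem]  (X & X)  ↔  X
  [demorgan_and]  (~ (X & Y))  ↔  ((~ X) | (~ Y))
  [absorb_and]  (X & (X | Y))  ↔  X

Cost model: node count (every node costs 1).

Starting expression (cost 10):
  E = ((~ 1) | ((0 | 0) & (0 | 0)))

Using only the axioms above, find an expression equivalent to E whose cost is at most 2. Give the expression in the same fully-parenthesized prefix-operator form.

(~ 1)   [cost 2]

(1) ((0 | 0) & (0 | 0))  =[and_idem →]=  (0 | 0)    ⊢ ((~ 1) | (0 | 0))
(2) (0 | 0)  =[or_false →]=  0    ⊢ ((~ 1) | 0)
(3) ((~ 1) | 0)  =[or_false →]=  (~ 1)    ⊢ cost 2, within 2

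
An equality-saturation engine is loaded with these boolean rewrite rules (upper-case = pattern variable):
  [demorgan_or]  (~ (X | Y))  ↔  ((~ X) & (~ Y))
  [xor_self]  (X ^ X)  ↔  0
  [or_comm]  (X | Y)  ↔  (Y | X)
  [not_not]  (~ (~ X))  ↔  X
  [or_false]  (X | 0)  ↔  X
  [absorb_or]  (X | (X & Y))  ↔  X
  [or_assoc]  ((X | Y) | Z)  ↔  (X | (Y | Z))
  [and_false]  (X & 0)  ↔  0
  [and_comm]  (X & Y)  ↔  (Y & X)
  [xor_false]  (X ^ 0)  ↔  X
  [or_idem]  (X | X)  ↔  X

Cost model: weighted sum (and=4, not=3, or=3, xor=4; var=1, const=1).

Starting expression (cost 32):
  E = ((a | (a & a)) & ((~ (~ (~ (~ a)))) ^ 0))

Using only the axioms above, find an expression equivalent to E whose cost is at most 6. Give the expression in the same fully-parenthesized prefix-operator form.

(1) ((~ (~ (~ (~ a)))) ^ 0)  =[xor_false →]=  (~ (~ (~ (~ a))))    ⊢ ((a | (a & a)) & (~ (~ (~ (~ a)))))
(2) (~ (~ (~ (~ a))))  =[not_not →]=  (~ (~ a))    ⊢ ((a | (a & a)) & (~ (~ a)))
(3) (a | (a & a))  =[absorb_or →]=  a    ⊢ (a & (~ (~ a)))
(4) (~ (~ a))  =[not_not →]=  a    ⊢ cost 6, within 6

(a & a)   [cost 6]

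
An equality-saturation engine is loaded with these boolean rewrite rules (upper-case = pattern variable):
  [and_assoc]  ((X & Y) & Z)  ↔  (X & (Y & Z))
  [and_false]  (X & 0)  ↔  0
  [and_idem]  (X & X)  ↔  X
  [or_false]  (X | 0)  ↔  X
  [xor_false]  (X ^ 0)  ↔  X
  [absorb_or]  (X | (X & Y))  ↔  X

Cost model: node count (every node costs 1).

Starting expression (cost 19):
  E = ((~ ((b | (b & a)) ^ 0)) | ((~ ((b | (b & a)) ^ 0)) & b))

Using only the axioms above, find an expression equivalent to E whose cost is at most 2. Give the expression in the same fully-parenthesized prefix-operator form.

step 1: absorb_or (→) rewrites ((~ ((b | (b & a)) ^ 0)) | ((~ ((b | (b & a)) ^ 0)) & b)) into (~ ((b | (b & a)) ^ 0))
step 2: xor_false (→) rewrites ((b | (b & a)) ^ 0) into (b | (b & a)), now (~ (b | (b & a)))
step 3: absorb_or (→) rewrites (b | (b & a)) into b, reaching cost 2 (bound 2)

(~ b)   [cost 2]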